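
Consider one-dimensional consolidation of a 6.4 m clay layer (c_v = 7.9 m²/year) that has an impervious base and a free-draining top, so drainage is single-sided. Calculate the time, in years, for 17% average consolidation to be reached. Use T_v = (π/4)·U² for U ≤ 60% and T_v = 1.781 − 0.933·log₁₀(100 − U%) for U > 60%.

t ≈ 0.118 years

Drainage path length: H_d = H = 6.4 m (single drainage).
U ≤ 60%: T_v = (π/4)·U² = (π/4)×0.17² = 0.022698.
t = T_v·H_d²/c_v = 0.022698×6.4²/7.9 = 0.1177 years.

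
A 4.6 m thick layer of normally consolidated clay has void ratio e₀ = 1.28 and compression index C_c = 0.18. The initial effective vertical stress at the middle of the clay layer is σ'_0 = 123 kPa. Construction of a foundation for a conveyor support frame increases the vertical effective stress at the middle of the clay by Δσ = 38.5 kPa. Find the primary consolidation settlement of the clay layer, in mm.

Final effective stress: σ'_f = σ'_0 + Δσ = 123 + 38.5 = 161.5 kPa.
Normally consolidated clay, so the full stress increment lies on the virgin compression line:
S_c = C_c·H/(1+e₀)·log₁₀(σ'_f/σ'_0) = 0.18×4.6/(1+1.28)×log₁₀(161.5/123)
    = 0.36316 × 0.11827 = 0.04295 m

S_c ≈ 43 mm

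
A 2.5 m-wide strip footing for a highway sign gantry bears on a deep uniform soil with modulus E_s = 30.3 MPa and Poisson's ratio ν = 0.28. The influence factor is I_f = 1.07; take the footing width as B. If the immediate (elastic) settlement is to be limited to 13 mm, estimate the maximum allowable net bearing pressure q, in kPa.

q ≈ 160 kPa

E_s = 30.3 MPa = 30300 kPa.
S_e = q·B·(1−ν²)/E_s · I_f  ⇒  q = S_e·E_s / (B·(1−ν²)·I_f).
q = 0.013 × 30300 / (2.5 × 0.9216 × 1.07) = 159.8 kPa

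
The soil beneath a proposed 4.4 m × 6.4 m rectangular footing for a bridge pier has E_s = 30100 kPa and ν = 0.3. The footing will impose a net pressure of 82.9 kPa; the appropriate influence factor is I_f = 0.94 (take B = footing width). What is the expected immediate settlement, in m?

Immediate (elastic) settlement: S_e = q·B·(1−ν²)/E_s · I_f.
S_e = 82.9 × 4.4 × (1 − 0.3²) / 30100 × 0.94
    = 82.9 × 4.4 × 0.91 / 30100 × 0.94
    = 0.01037 m

S_e ≈ 0.0104 m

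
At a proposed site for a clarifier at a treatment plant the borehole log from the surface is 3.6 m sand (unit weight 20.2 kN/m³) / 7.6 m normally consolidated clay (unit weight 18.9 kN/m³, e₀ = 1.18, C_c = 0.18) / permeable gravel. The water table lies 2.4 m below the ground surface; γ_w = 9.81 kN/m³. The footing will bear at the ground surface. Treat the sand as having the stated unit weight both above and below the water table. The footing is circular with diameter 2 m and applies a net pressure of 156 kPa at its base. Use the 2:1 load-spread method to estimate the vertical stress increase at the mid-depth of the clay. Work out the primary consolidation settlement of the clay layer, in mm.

Mid-depth of clay below the ground surface: z = 3.6 + 7.6/2 = 7.4 m.
Total vertical stress at mid-clay: σ_v = 20.2×3.6 + 18.9×3.8 = 144.54 kPa.
Pore pressure: u = 9.81×(7.4 − 2.4) = 49.05 kPa.
Initial effective stress: σ'_0 = σ_v − u = 144.54 − 49.05 = 95.49 kPa.
Stress increase at mid-clay by the 2:1 spreading method:
Δσ ≈ qD²/(D+z)² = 156×2²/(2+7.4)² = 7.062 kPa
Final effective stress: σ'_f = σ'_0 + Δσ = 95.49 + 7.062 = 102.55 kPa.
Normally consolidated clay, so the full stress increment lies on the virgin compression line:
S_c = C_c·H/(1+e₀)·log₁₀(σ'_f/σ'_0) = 0.18×7.6/(1+1.18)×log₁₀(102.55/95.49)
    = 0.62752 × 0.030978 = 0.01944 m

S_c ≈ 19.4 mm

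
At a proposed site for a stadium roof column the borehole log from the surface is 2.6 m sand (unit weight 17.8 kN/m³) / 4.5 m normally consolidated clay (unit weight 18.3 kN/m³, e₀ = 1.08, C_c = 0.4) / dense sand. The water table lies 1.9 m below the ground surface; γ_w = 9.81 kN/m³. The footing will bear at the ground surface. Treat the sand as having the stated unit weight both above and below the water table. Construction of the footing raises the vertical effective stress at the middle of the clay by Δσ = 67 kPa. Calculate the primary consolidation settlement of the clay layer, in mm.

S_c ≈ 287 mm

Mid-depth of clay below the ground surface: z = 2.6 + 4.5/2 = 4.85 m.
Total vertical stress at mid-clay: σ_v = 17.8×2.6 + 18.3×2.25 = 87.455 kPa.
Pore pressure: u = 9.81×(4.85 − 1.9) = 28.94 kPa.
Initial effective stress: σ'_0 = σ_v − u = 87.455 − 28.94 = 58.515 kPa.
Final effective stress: σ'_f = σ'_0 + Δσ = 58.515 + 67 = 125.52 kPa.
Normally consolidated clay, so the full stress increment lies on the virgin compression line:
S_c = C_c·H/(1+e₀)·log₁₀(σ'_f/σ'_0) = 0.4×4.5/(1+1.08)×log₁₀(125.52/58.515)
    = 0.86538 × 0.33145 = 0.2868 m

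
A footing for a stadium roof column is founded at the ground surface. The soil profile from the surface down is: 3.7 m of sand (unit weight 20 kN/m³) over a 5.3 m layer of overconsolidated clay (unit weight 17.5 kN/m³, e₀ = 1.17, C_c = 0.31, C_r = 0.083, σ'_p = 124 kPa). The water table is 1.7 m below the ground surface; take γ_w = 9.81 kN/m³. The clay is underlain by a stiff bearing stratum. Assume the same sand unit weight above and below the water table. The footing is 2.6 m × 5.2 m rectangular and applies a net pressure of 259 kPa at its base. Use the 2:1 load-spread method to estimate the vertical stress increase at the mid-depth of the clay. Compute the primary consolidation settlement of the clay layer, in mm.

S_c ≈ 32.9 mm

Mid-depth of clay below the ground surface: z = 3.7 + 5.3/2 = 6.35 m.
Total vertical stress at mid-clay: σ_v = 20×3.7 + 17.5×2.65 = 120.38 kPa.
Pore pressure: u = 9.81×(6.35 − 1.7) = 45.617 kPa.
Initial effective stress: σ'_0 = σ_v − u = 120.38 − 45.617 = 74.763 kPa.
Stress increase at mid-clay by the 2:1 spreading method:
Δσ = qBL/((B+z)(L+z)) = 259×2.6×5.2/((2.6+6.35)(5.2+6.35)) = 33.874 kPa
Final effective stress: σ'_f = 74.763 + 33.874 = 108.64 kPa.
σ'_f = 108.64 ≤ σ'_p = 124 kPa, so the clay remains overconsolidated and only the recompression index applies:
S_c = C_r·H/(1+e₀)·log₁₀(σ'_f/σ'_0) = 0.083×5.3/2.17×log₁₀(108.64/74.763)
    = 0.20272 × 0.1623 = 0.0329 m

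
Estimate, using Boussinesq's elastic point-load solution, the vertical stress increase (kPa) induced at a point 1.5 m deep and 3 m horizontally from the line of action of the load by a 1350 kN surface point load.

Δσ_z ≈ 5.12 kPa

Boussinesq vertical stress below a point load on an elastic half-space:
Δσ_z = 3P/(2πz²) · [1 + (r/z)²]^(−5/2)
r/z = 3/1.5 = 2; [1+(r/z)²]^(−5/2) = 0.017889.
Δσ_z = 3×1350/(2π×1.5²) × 0.017889 = 286.48 × 0.017889 = 5.125 kPa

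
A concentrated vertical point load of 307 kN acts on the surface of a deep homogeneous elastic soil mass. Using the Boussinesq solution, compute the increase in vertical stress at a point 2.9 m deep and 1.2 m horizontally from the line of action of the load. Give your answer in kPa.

Boussinesq vertical stress below a point load on an elastic half-space:
Δσ_z = 3P/(2πz²) · [1 + (r/z)²]^(−5/2)
r/z = 1.2/2.9 = 0.41379; [1+(r/z)²]^(−5/2) = 0.6736.
Δσ_z = 3×307/(2π×2.9²) × 0.6736 = 17.429 × 0.6736 = 11.74 kPa

Δσ_z ≈ 11.7 kPa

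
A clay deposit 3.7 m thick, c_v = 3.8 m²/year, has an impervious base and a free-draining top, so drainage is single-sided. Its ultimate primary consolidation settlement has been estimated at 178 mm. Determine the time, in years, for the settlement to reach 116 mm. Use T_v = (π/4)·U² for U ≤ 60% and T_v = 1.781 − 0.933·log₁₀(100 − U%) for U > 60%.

Drainage path length: H_d = H = 3.7 m (single drainage).
U = S(t)/S_ult = 116/178 = 0.6517.
U > 60%: T_v = 1.781 − 0.933·log₁₀(100 − 65.169) = 0.34234.
t = T_v·H_d²/c_v = 0.34234×3.7²/3.8 = 1.233 years.

t ≈ 1.23 years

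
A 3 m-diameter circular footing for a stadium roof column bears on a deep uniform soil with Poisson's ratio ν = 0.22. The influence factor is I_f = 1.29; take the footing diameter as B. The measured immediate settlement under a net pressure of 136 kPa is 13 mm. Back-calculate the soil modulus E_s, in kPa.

E_s ≈ 38500 kPa

S_e = q·B·(1−ν²)/E_s · I_f  ⇒  E_s = q·B·(1−ν²)·I_f / S_e.
E_s = 136 × 3 × 0.9516 × 1.29 / 0.013 = 38530 kPa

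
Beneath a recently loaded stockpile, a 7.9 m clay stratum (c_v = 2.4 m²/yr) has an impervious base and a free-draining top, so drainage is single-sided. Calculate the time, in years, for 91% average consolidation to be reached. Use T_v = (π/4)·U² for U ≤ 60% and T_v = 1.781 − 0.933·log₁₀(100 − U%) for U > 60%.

t ≈ 23.2 years

Drainage path length: H_d = H = 7.9 m (single drainage).
U > 60%: T_v = 1.781 − 0.933·log₁₀(100 − 91) = 0.89069.
t = T_v·H_d²/c_v = 0.89069×7.9²/2.4 = 23.16 years.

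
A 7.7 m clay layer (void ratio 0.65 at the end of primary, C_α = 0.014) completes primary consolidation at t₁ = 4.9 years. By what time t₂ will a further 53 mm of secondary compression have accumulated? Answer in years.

t₂ ≈ 31.7 years

S_s = C_α·H/(1+e_p)·log₁₀(t₂/t₁) ⇒ log₁₀(t₂/t₁) = S_s·(1+e_p)/(C_α·H).
log₁₀(t₂/t₁) = 0.053 × (1+0.65) / (0.014×7.7) = 0.8112
t₂ = t₁ × 10^0.8112 = 4.9 × 6.475 = 31.73 years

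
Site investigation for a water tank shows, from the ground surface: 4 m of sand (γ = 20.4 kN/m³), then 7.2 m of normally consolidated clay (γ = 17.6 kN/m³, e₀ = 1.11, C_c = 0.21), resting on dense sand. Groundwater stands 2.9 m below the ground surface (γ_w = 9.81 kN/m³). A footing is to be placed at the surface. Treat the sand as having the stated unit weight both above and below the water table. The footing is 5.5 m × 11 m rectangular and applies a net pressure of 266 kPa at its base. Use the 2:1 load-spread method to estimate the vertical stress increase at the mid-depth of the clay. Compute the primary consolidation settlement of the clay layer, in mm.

S_c ≈ 159 mm

Mid-depth of clay below the ground surface: z = 4 + 7.2/2 = 7.6 m.
Total vertical stress at mid-clay: σ_v = 20.4×4 + 17.6×3.6 = 144.96 kPa.
Pore pressure: u = 9.81×(7.6 − 2.9) = 46.107 kPa.
Initial effective stress: σ'_0 = σ_v − u = 144.96 − 46.107 = 98.853 kPa.
Stress increase at mid-clay by the 2:1 spreading method:
Δσ = qBL/((B+z)(L+z)) = 266×5.5×11/((5.5+7.6)(11+7.6)) = 66.047 kPa
Final effective stress: σ'_f = σ'_0 + Δσ = 98.853 + 66.047 = 164.9 kPa.
Normally consolidated clay, so the full stress increment lies on the virgin compression line:
S_c = C_c·H/(1+e₀)·log₁₀(σ'_f/σ'_0) = 0.21×7.2/(1+1.11)×log₁₀(164.9/98.853)
    = 0.71659 × 0.22223 = 0.1592 m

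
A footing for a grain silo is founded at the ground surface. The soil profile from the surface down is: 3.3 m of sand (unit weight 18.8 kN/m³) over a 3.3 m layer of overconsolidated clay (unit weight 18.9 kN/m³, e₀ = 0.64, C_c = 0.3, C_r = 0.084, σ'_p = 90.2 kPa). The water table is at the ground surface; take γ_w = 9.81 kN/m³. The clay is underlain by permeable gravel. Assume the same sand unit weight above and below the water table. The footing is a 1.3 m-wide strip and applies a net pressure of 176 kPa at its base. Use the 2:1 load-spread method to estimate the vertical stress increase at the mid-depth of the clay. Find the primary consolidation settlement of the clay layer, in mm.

Mid-depth of clay below the ground surface: z = 3.3 + 3.3/2 = 4.95 m.
Total vertical stress at mid-clay: σ_v = 18.8×3.3 + 18.9×1.65 = 93.225 kPa.
Pore pressure: u = 9.81×(4.95 − 0) = 48.56 kPa.
Initial effective stress: σ'_0 = σ_v − u = 93.225 − 48.56 = 44.665 kPa.
Stress increase at mid-clay by the 2:1 spreading method:
Δσ = qB/(B+z) = 176×1.3/(1.3+4.95) = 36.608 kPa
Final effective stress: σ'_f = 44.665 + 36.608 = 81.273 kPa.
σ'_f = 81.273 ≤ σ'_p = 90.2 kPa, so the clay remains overconsolidated and only the recompression index applies:
S_c = C_r·H/(1+e₀)·log₁₀(σ'_f/σ'_0) = 0.084×3.3/1.64×log₁₀(81.273/44.665)
    = 0.16902 × 0.25998 = 0.04394 m

S_c ≈ 43.9 mm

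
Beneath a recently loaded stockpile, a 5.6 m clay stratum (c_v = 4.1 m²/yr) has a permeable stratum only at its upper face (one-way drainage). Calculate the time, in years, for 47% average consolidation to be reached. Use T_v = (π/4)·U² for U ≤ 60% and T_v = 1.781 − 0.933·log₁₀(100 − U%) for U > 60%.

Drainage path length: H_d = H = 5.6 m (single drainage).
U ≤ 60%: T_v = (π/4)·U² = (π/4)×0.47² = 0.17349.
t = T_v·H_d²/c_v = 0.17349×5.6²/4.1 = 1.327 years.

t ≈ 1.33 years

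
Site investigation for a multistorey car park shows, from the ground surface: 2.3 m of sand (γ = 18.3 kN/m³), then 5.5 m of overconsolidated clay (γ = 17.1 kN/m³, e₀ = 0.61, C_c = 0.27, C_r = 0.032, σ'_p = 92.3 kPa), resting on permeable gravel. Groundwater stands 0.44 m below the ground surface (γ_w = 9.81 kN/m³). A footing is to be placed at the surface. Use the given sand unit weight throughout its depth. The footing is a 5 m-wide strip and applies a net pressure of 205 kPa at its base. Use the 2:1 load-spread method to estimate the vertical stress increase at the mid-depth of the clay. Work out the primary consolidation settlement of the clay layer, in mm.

Mid-depth of clay below the ground surface: z = 2.3 + 5.5/2 = 5.05 m.
Total vertical stress at mid-clay: σ_v = 18.3×2.3 + 17.1×2.75 = 89.115 kPa.
Pore pressure: u = 9.81×(5.05 − 0.44) = 45.224 kPa.
Initial effective stress: σ'_0 = σ_v − u = 89.115 − 45.224 = 43.891 kPa.
Stress increase at mid-clay by the 2:1 spreading method:
Δσ = qB/(B+z) = 205×5/(5+5.05) = 101.99 kPa
Final effective stress: σ'_f = 43.891 + 101.99 = 145.88 kPa.
σ'_f = 145.88 > σ'_p = 92.3 kPa, so the stress path crosses the preconsolidation pressure — recompression up to σ'_p, then virgin compression beyond:
S_c = H/(1+e₀)·[C_r·log₁₀(σ'_p/σ'_0) + C_c·log₁₀(σ'_f/σ'_p)]
    = 5.5/1.61 × [0.032×log₁₀(92.3/43.891) + 0.27×log₁₀(145.88/92.3)]
    = 3.4161 × [0.01033 + 0.053674] = 0.2186 m

S_c ≈ 219 mm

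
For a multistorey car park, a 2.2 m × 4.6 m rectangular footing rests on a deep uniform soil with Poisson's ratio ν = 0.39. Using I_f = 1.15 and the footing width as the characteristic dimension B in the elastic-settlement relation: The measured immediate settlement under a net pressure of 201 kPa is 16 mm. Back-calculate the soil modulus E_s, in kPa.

S_e = q·B·(1−ν²)/E_s · I_f  ⇒  E_s = q·B·(1−ν²)·I_f / S_e.
E_s = 201 × 2.2 × 0.8479 × 1.15 / 0.016 = 26950 kPa

E_s ≈ 26900 kPa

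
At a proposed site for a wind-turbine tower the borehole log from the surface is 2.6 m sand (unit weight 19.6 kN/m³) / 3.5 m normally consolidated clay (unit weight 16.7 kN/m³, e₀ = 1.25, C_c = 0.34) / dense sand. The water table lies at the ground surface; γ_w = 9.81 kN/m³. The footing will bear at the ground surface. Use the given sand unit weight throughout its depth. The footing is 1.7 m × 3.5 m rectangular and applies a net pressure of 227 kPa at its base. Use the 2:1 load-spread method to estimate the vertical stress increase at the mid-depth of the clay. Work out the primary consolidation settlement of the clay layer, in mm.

S_c ≈ 130 mm

Mid-depth of clay below the ground surface: z = 2.6 + 3.5/2 = 4.35 m.
Total vertical stress at mid-clay: σ_v = 19.6×2.6 + 16.7×1.75 = 80.185 kPa.
Pore pressure: u = 9.81×(4.35 − 0) = 42.673 kPa.
Initial effective stress: σ'_0 = σ_v − u = 80.185 − 42.673 = 37.512 kPa.
Stress increase at mid-clay by the 2:1 spreading method:
Δσ = qBL/((B+z)(L+z)) = 227×1.7×3.5/((1.7+4.35)(3.5+4.35)) = 28.439 kPa
Final effective stress: σ'_f = σ'_0 + Δσ = 37.512 + 28.439 = 65.951 kPa.
Normally consolidated clay, so the full stress increment lies on the virgin compression line:
S_c = C_c·H/(1+e₀)·log₁₀(σ'_f/σ'_0) = 0.34×3.5/(1+1.25)×log₁₀(65.951/37.512)
    = 0.52889 × 0.24505 = 0.1296 m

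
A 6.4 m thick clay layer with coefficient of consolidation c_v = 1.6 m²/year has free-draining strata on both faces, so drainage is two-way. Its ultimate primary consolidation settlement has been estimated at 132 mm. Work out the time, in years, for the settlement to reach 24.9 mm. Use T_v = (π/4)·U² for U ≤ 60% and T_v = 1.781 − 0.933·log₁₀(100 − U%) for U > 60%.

t ≈ 0.179 years

Drainage path length: H_d = H/2 = 3.2 m (double drainage).
U = S(t)/S_ult = 24.9/132 = 0.1886.
U ≤ 60%: T_v = (π/4)·U² = (π/4)×0.18864² = 0.027947.
t = T_v·H_d²/c_v = 0.027947×3.2²/1.6 = 0.1789 years.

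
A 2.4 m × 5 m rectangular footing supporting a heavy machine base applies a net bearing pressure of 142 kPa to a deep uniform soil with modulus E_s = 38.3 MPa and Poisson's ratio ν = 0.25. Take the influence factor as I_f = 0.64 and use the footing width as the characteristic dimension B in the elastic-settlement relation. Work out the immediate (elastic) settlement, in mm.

S_e ≈ 5.34 mm

Immediate (elastic) settlement: S_e = q·B·(1−ν²)/E_s · I_f.
E_s = 38.3 MPa = 38300 kPa.
S_e = 142 × 2.4 × (1 − 0.25²) / 38300 × 0.64
    = 142 × 2.4 × 0.9375 / 38300 × 0.64
    = 0.005339 m = 5.339 mm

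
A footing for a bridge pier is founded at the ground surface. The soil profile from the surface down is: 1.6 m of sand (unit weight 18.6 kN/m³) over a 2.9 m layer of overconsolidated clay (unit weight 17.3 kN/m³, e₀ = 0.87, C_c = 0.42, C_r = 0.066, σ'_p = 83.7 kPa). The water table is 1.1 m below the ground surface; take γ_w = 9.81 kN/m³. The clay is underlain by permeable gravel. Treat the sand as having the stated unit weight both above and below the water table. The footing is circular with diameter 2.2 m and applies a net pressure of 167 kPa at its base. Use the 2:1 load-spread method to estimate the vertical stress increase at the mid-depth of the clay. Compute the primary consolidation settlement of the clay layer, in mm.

Mid-depth of clay below the ground surface: z = 1.6 + 2.9/2 = 3.05 m.
Total vertical stress at mid-clay: σ_v = 18.6×1.6 + 17.3×1.45 = 54.845 kPa.
Pore pressure: u = 9.81×(3.05 − 1.1) = 19.13 kPa.
Initial effective stress: σ'_0 = σ_v − u = 54.845 − 19.13 = 35.715 kPa.
Stress increase at mid-clay by the 2:1 spreading method:
Δσ ≈ qD²/(D+z)² = 167×2.2²/(2.2+3.05)² = 29.325 kPa
Final effective stress: σ'_f = 35.715 + 29.325 = 65.04 kPa.
σ'_f = 65.04 ≤ σ'_p = 83.7 kPa, so the clay remains overconsolidated and only the recompression index applies:
S_c = C_r·H/(1+e₀)·log₁₀(σ'_f/σ'_0) = 0.066×2.9/1.87×log₁₀(65.04/35.715)
    = 0.10235 × 0.26033 = 0.02665 m

S_c ≈ 26.6 mm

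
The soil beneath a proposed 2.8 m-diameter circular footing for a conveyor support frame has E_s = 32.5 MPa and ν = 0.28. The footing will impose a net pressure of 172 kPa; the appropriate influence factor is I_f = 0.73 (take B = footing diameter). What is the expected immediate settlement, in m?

S_e ≈ 0.00997 m

Immediate (elastic) settlement: S_e = q·B·(1−ν²)/E_s · I_f.
E_s = 32.5 MPa = 32500 kPa.
S_e = 172 × 2.8 × (1 − 0.28²) / 32500 × 0.73
    = 172 × 2.8 × 0.9216 / 32500 × 0.73
    = 0.009969 m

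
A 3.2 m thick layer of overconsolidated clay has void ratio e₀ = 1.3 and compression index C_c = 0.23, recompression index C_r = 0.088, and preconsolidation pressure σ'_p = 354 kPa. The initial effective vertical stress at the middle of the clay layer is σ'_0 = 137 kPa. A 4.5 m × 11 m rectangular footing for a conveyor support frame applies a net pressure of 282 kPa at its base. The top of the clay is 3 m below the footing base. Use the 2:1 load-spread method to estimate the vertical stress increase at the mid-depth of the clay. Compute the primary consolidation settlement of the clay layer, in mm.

Mid-depth of clay below the footing base: z = 3 + 3.2/2 = 4.6 m.
Stress increase at mid-clay by the 2:1 spreading method:
Δσ = qBL/((B+z)(L+z)) = 282×4.5×11/((4.5+4.6)(11+4.6)) = 98.331 kPa
Final effective stress: σ'_f = 137 + 98.331 = 235.33 kPa.
σ'_f = 235.33 ≤ σ'_p = 354 kPa, so the clay remains overconsolidated and only the recompression index applies:
S_c = C_r·H/(1+e₀)·log₁₀(σ'_f/σ'_0) = 0.088×3.2/2.3×log₁₀(235.33/137)
    = 0.12243 × 0.23496 = 0.02877 m

S_c ≈ 28.8 mm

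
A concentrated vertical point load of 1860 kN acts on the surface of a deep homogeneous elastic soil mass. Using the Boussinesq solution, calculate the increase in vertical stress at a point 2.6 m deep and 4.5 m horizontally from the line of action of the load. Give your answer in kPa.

Boussinesq vertical stress below a point load on an elastic half-space:
Δσ_z = 3P/(2πz²) · [1 + (r/z)²]^(−5/2)
r/z = 4.5/2.6 = 1.7308; [1+(r/z)²]^(−5/2) = 0.031337.
Δσ_z = 3×1860/(2π×2.6²) × 0.031337 = 131.37 × 0.031337 = 4.117 kPa

Δσ_z ≈ 4.12 kPa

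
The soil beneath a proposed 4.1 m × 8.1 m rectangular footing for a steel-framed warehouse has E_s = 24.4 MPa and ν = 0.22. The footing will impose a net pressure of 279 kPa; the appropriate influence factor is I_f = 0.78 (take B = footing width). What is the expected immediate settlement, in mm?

Immediate (elastic) settlement: S_e = q·B·(1−ν²)/E_s · I_f.
E_s = 24.4 MPa = 24400 kPa.
S_e = 279 × 4.1 × (1 − 0.22²) / 24400 × 0.78
    = 279 × 4.1 × 0.9516 / 24400 × 0.78
    = 0.0348 m = 34.8 mm

S_e ≈ 34.8 mm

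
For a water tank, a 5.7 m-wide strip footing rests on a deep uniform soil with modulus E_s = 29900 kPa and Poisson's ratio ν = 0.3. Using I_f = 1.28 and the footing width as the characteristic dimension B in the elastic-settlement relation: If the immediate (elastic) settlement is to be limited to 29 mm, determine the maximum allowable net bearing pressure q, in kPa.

q ≈ 131 kPa

S_e = q·B·(1−ν²)/E_s · I_f  ⇒  q = S_e·E_s / (B·(1−ν²)·I_f).
q = 0.029 × 29900 / (5.7 × 0.91 × 1.28) = 130.6 kPa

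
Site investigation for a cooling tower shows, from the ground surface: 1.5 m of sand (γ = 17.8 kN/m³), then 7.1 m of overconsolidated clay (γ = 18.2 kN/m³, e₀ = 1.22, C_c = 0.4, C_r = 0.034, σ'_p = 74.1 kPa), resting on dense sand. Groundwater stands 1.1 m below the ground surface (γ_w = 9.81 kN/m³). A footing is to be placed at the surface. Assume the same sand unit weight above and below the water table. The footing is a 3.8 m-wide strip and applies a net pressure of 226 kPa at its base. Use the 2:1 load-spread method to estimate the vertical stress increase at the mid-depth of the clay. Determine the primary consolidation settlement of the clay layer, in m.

S_c ≈ 0.407 m

Mid-depth of clay below the ground surface: z = 1.5 + 7.1/2 = 5.05 m.
Total vertical stress at mid-clay: σ_v = 17.8×1.5 + 18.2×3.55 = 91.31 kPa.
Pore pressure: u = 9.81×(5.05 − 1.1) = 38.75 kPa.
Initial effective stress: σ'_0 = σ_v − u = 91.31 − 38.75 = 52.56 kPa.
Stress increase at mid-clay by the 2:1 spreading method:
Δσ = qB/(B+z) = 226×3.8/(3.8+5.05) = 97.04 kPa
Final effective stress: σ'_f = 52.56 + 97.04 = 149.6 kPa.
σ'_f = 149.6 > σ'_p = 74.1 kPa, so the stress path crosses the preconsolidation pressure — recompression up to σ'_p, then virgin compression beyond:
S_c = H/(1+e₀)·[C_r·log₁₀(σ'_p/σ'_0) + C_c·log₁₀(σ'_f/σ'_p)]
    = 7.1/2.22 × [0.034×log₁₀(74.1/52.56) + 0.4×log₁₀(149.6/74.1)]
    = 3.1982 × [0.0050715 + 0.12205] = 0.4066 m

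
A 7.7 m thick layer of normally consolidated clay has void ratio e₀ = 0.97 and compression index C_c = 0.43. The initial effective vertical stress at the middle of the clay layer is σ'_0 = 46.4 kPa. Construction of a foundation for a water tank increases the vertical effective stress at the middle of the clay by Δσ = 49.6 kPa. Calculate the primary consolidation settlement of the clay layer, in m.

Final effective stress: σ'_f = σ'_0 + Δσ = 46.4 + 49.6 = 96 kPa.
Normally consolidated clay, so the full stress increment lies on the virgin compression line:
S_c = C_c·H/(1+e₀)·log₁₀(σ'_f/σ'_0) = 0.43×7.7/(1+0.97)×log₁₀(96/46.4)
    = 1.6807 × 0.31575 = 0.5307 m

S_c ≈ 0.531 m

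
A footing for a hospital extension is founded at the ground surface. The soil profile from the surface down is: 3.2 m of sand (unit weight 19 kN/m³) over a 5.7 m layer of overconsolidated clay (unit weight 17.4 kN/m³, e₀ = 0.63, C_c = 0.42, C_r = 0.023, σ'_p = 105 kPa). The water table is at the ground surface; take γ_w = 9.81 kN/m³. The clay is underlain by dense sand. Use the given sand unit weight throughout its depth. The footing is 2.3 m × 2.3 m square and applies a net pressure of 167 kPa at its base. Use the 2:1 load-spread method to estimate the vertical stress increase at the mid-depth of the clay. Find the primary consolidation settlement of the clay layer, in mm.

Mid-depth of clay below the ground surface: z = 3.2 + 5.7/2 = 6.05 m.
Total vertical stress at mid-clay: σ_v = 19×3.2 + 17.4×2.85 = 110.39 kPa.
Pore pressure: u = 9.81×(6.05 − 0) = 59.351 kPa.
Initial effective stress: σ'_0 = σ_v − u = 110.39 − 59.351 = 51.039 kPa.
Stress increase at mid-clay by the 2:1 spreading method:
Δσ = qBL/((B+z)(L+z)) = 167×2.3×2.3/((2.3+6.05)(2.3+6.05)) = 12.671 kPa
Final effective stress: σ'_f = 51.039 + 12.671 = 63.71 kPa.
σ'_f = 63.71 ≤ σ'_p = 105 kPa, so the clay remains overconsolidated and only the recompression index applies:
S_c = C_r·H/(1+e₀)·log₁₀(σ'_f/σ'_0) = 0.023×5.7/1.63×log₁₀(63.71/51.039)
    = 0.080429 × 0.096305 = 0.007746 m

S_c ≈ 7.75 mm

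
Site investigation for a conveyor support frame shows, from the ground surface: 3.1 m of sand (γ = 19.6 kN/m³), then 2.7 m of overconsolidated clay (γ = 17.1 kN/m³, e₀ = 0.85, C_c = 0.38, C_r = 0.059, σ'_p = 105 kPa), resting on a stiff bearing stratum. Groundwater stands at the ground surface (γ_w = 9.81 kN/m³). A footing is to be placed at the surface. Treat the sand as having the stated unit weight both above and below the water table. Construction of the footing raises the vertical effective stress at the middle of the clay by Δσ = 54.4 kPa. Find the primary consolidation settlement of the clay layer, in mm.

S_c ≈ 32 mm

Mid-depth of clay below the ground surface: z = 3.1 + 2.7/2 = 4.45 m.
Total vertical stress at mid-clay: σ_v = 19.6×3.1 + 17.1×1.35 = 83.845 kPa.
Pore pressure: u = 9.81×(4.45 − 0) = 43.655 kPa.
Initial effective stress: σ'_0 = σ_v − u = 83.845 − 43.655 = 40.19 kPa.
Final effective stress: σ'_f = 40.19 + 54.4 = 94.59 kPa.
σ'_f = 94.59 ≤ σ'_p = 105 kPa, so the clay remains overconsolidated and only the recompression index applies:
S_c = C_r·H/(1+e₀)·log₁₀(σ'_f/σ'_0) = 0.059×2.7/1.85×log₁₀(94.59/40.19)
    = 0.08611 × 0.37173 = 0.03201 m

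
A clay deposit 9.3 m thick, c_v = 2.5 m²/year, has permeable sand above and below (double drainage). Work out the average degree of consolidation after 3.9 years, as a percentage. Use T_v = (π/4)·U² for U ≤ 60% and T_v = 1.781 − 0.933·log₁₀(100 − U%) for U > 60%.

U ≈ 73.4 %

Drainage path length: H_d = H/2 = 4.65 m (double drainage).
T_v = c_v·t/H_d² = 2.5×3.9/4.65² = 0.45092.
T_v = 0.45092 corresponds to the U > 60% branch:
U = 1 − 10^((1.781 − T_v)/0.933)/100 = 0.7336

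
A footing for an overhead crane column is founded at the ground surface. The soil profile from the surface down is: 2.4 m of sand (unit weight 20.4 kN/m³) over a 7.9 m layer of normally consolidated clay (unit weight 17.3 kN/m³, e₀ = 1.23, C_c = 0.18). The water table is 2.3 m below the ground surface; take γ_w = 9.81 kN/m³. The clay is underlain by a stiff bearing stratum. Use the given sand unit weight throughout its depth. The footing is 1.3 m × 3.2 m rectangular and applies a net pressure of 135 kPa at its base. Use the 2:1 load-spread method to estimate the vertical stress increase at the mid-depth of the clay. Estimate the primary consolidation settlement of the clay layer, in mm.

S_c ≈ 26.2 mm

Mid-depth of clay below the ground surface: z = 2.4 + 7.9/2 = 6.35 m.
Total vertical stress at mid-clay: σ_v = 20.4×2.4 + 17.3×3.95 = 117.3 kPa.
Pore pressure: u = 9.81×(6.35 − 2.3) = 39.73 kPa.
Initial effective stress: σ'_0 = σ_v − u = 117.3 − 39.73 = 77.57 kPa.
Stress increase at mid-clay by the 2:1 spreading method:
Δσ = qBL/((B+z)(L+z)) = 135×1.3×3.2/((1.3+6.35)(3.2+6.35)) = 7.6871 kPa
Final effective stress: σ'_f = σ'_0 + Δσ = 77.57 + 7.6871 = 85.257 kPa.
Normally consolidated clay, so the full stress increment lies on the virgin compression line:
S_c = C_c·H/(1+e₀)·log₁₀(σ'_f/σ'_0) = 0.18×7.9/(1+1.23)×log₁₀(85.257/77.57)
    = 0.63767 × 0.041036 = 0.02617 m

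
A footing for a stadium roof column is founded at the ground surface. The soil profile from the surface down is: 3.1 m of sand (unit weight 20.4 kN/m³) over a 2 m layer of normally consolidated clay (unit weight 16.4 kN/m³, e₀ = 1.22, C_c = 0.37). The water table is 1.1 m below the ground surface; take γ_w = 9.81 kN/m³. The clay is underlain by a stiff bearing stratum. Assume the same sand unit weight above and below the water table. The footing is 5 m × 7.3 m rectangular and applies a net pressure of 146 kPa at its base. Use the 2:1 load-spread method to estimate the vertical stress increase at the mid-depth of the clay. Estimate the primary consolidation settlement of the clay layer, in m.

Mid-depth of clay below the ground surface: z = 3.1 + 2/2 = 4.1 m.
Total vertical stress at mid-clay: σ_v = 20.4×3.1 + 16.4×1 = 79.64 kPa.
Pore pressure: u = 9.81×(4.1 − 1.1) = 29.43 kPa.
Initial effective stress: σ'_0 = σ_v − u = 79.64 − 29.43 = 50.21 kPa.
Stress increase at mid-clay by the 2:1 spreading method:
Δσ = qBL/((B+z)(L+z)) = 146×5×7.3/((5+4.1)(7.3+4.1)) = 51.369 kPa
Final effective stress: σ'_f = σ'_0 + Δσ = 50.21 + 51.369 = 101.58 kPa.
Normally consolidated clay, so the full stress increment lies on the virgin compression line:
S_c = C_c·H/(1+e₀)·log₁₀(σ'_f/σ'_0) = 0.37×2/(1+1.22)×log₁₀(101.58/50.21)
    = 0.33333 × 0.30602 = 0.102 m

S_c ≈ 0.102 m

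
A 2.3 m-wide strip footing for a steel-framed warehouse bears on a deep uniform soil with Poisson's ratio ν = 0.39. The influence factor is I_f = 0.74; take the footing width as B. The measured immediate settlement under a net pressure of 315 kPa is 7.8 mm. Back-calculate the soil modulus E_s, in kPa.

E_s ≈ 58300 kPa

S_e = q·B·(1−ν²)/E_s · I_f  ⇒  E_s = q·B·(1−ν²)·I_f / S_e.
E_s = 315 × 2.3 × 0.8479 × 0.74 / 0.0078 = 58280 kPa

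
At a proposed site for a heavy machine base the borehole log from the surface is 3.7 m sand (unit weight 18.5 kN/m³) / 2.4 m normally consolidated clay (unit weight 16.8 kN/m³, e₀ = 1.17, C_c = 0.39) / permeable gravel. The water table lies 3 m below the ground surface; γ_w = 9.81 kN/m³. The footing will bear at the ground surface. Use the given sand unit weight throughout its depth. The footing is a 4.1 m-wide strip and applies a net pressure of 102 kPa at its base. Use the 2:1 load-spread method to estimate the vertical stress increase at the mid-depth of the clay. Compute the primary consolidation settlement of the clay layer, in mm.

Mid-depth of clay below the ground surface: z = 3.7 + 2.4/2 = 4.9 m.
Total vertical stress at mid-clay: σ_v = 18.5×3.7 + 16.8×1.2 = 88.61 kPa.
Pore pressure: u = 9.81×(4.9 − 3) = 18.639 kPa.
Initial effective stress: σ'_0 = σ_v − u = 88.61 − 18.639 = 69.971 kPa.
Stress increase at mid-clay by the 2:1 spreading method:
Δσ = qB/(B+z) = 102×4.1/(4.1+4.9) = 46.467 kPa
Final effective stress: σ'_f = σ'_0 + Δσ = 69.971 + 46.467 = 116.44 kPa.
Normally consolidated clay, so the full stress increment lies on the virgin compression line:
S_c = C_c·H/(1+e₀)·log₁₀(σ'_f/σ'_0) = 0.39×2.4/(1+1.17)×log₁₀(116.44/69.971)
    = 0.43134 × 0.22118 = 0.0954 m

S_c ≈ 95.4 mm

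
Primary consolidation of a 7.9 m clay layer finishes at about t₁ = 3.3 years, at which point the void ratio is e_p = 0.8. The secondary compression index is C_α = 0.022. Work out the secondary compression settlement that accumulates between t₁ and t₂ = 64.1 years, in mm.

S_s ≈ 124 mm

Secondary compression: S_s = C_α·H/(1+e_p)·log₁₀(t₂/t₁)
S_s = 0.022×7.9/(1+0.8)×log₁₀(64.1/3.3)
    = 0.09656 × 1.288 = 0.1244 m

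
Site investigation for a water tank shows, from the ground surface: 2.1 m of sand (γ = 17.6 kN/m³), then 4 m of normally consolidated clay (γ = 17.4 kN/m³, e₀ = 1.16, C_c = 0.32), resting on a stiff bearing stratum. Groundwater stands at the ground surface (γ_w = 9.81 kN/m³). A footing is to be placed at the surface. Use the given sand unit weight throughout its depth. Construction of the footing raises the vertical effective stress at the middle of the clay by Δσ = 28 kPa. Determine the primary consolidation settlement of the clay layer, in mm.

Mid-depth of clay below the ground surface: z = 2.1 + 4/2 = 4.1 m.
Total vertical stress at mid-clay: σ_v = 17.6×2.1 + 17.4×2 = 71.76 kPa.
Pore pressure: u = 9.81×(4.1 − 0) = 40.221 kPa.
Initial effective stress: σ'_0 = σ_v − u = 71.76 − 40.221 = 31.539 kPa.
Final effective stress: σ'_f = σ'_0 + Δσ = 31.539 + 28 = 59.539 kPa.
Normally consolidated clay, so the full stress increment lies on the virgin compression line:
S_c = C_c·H/(1+e₀)·log₁₀(σ'_f/σ'_0) = 0.32×4/(1+1.16)×log₁₀(59.539/31.539)
    = 0.59259 × 0.27595 = 0.1635 m

S_c ≈ 164 mm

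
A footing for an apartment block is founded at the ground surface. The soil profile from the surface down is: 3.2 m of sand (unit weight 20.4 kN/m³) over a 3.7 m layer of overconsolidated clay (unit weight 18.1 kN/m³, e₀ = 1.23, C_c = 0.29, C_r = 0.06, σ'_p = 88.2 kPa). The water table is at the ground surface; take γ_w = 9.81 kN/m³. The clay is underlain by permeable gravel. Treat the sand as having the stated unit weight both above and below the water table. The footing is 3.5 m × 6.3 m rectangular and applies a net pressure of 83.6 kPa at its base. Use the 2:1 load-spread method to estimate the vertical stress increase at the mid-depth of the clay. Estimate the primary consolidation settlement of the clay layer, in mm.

Mid-depth of clay below the ground surface: z = 3.2 + 3.7/2 = 5.05 m.
Total vertical stress at mid-clay: σ_v = 20.4×3.2 + 18.1×1.85 = 98.765 kPa.
Pore pressure: u = 9.81×(5.05 − 0) = 49.541 kPa.
Initial effective stress: σ'_0 = σ_v − u = 98.765 − 49.541 = 49.224 kPa.
Stress increase at mid-clay by the 2:1 spreading method:
Δσ = qBL/((B+z)(L+z)) = 83.6×3.5×6.3/((3.5+5.05)(6.3+5.05)) = 18.996 kPa
Final effective stress: σ'_f = 49.224 + 18.996 = 68.22 kPa.
σ'_f = 68.22 ≤ σ'_p = 88.2 kPa, so the clay remains overconsolidated and only the recompression index applies:
S_c = C_r·H/(1+e₀)·log₁₀(σ'_f/σ'_0) = 0.06×3.7/2.23×log₁₀(68.22/49.224)
    = 0.099552 × 0.14173 = 0.01411 m

S_c ≈ 14.1 mm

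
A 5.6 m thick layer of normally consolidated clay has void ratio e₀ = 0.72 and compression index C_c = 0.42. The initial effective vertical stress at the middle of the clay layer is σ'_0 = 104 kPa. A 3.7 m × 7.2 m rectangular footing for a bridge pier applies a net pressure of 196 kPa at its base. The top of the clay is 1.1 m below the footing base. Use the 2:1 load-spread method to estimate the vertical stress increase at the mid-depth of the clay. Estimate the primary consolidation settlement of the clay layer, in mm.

Mid-depth of clay below the footing base: z = 1.1 + 5.6/2 = 3.9 m.
Stress increase at mid-clay by the 2:1 spreading method:
Δσ = qBL/((B+z)(L+z)) = 196×3.7×7.2/((3.7+3.9)(7.2+3.9)) = 61.895 kPa
Final effective stress: σ'_f = σ'_0 + Δσ = 104 + 61.895 = 165.9 kPa.
Normally consolidated clay, so the full stress increment lies on the virgin compression line:
S_c = C_c·H/(1+e₀)·log₁₀(σ'_f/σ'_0) = 0.42×5.6/(1+0.72)×log₁₀(165.9/104)
    = 1.3674 × 0.20281 = 0.2773 m

S_c ≈ 277 mm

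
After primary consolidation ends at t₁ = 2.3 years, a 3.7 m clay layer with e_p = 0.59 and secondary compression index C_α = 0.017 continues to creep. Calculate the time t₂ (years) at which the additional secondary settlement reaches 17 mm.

S_s = C_α·H/(1+e_p)·log₁₀(t₂/t₁) ⇒ log₁₀(t₂/t₁) = S_s·(1+e_p)/(C_α·H).
log₁₀(t₂/t₁) = 0.017 × (1+0.59) / (0.017×3.7) = 0.4297
t₂ = t₁ × 10^0.4297 = 2.3 × 2.69 = 6.187 years

t₂ ≈ 6.19 years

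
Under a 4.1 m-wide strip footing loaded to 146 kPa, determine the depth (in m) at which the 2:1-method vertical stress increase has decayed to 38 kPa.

z ≈ 11.7 m

2:1 spreading — at depth z the loaded area has grown by z in each plan dimension:
qB/(B+z) = Δσ_z ⇒ z = qB/Δσ_z − B = 146×4.1/38 − 4.1 = 11.65 m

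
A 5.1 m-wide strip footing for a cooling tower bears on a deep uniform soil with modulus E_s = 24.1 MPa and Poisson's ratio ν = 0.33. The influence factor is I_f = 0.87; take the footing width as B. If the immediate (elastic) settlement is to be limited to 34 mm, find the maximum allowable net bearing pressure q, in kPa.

E_s = 24.1 MPa = 24100 kPa.
S_e = q·B·(1−ν²)/E_s · I_f  ⇒  q = S_e·E_s / (B·(1−ν²)·I_f).
q = 0.034 × 24100 / (5.1 × 0.8911 × 0.87) = 207.2 kPa

q ≈ 207 kPa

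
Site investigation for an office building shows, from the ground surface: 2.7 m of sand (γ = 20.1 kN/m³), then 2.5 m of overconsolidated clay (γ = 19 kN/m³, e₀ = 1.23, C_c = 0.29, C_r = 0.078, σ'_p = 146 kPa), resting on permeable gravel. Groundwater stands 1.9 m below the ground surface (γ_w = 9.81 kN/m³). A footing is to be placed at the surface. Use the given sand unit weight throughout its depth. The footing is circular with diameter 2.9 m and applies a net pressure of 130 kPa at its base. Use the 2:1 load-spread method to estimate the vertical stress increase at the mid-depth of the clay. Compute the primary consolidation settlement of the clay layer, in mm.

Mid-depth of clay below the ground surface: z = 2.7 + 2.5/2 = 3.95 m.
Total vertical stress at mid-clay: σ_v = 20.1×2.7 + 19×1.25 = 78.02 kPa.
Pore pressure: u = 9.81×(3.95 − 1.9) = 20.11 kPa.
Initial effective stress: σ'_0 = σ_v − u = 78.02 − 20.11 = 57.91 kPa.
Stress increase at mid-clay by the 2:1 spreading method:
Δσ ≈ qD²/(D+z)² = 130×2.9²/(2.9+3.95)² = 23.3 kPa
Final effective stress: σ'_f = 57.91 + 23.3 = 81.21 kPa.
σ'_f = 81.21 ≤ σ'_p = 146 kPa, so the clay remains overconsolidated and only the recompression index applies:
S_c = C_r·H/(1+e₀)·log₁₀(σ'_f/σ'_0) = 0.078×2.5/2.23×log₁₀(81.21/57.91)
    = 0.087446 × 0.14686 = 0.01284 m

S_c ≈ 12.8 mm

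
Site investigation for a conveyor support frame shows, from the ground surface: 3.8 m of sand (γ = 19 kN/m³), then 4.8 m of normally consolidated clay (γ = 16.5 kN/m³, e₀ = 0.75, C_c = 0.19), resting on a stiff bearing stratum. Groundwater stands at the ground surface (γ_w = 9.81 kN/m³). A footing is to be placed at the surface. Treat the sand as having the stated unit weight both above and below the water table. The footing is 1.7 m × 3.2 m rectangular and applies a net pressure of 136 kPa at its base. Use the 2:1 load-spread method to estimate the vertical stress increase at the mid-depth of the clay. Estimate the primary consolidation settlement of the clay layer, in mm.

Mid-depth of clay below the ground surface: z = 3.8 + 4.8/2 = 6.2 m.
Total vertical stress at mid-clay: σ_v = 19×3.8 + 16.5×2.4 = 111.8 kPa.
Pore pressure: u = 9.81×(6.2 − 0) = 60.822 kPa.
Initial effective stress: σ'_0 = σ_v − u = 111.8 − 60.822 = 50.978 kPa.
Stress increase at mid-clay by the 2:1 spreading method:
Δσ = qBL/((B+z)(L+z)) = 136×1.7×3.2/((1.7+6.2)(3.2+6.2)) = 9.9628 kPa
Final effective stress: σ'_f = σ'_0 + Δσ = 50.978 + 9.9628 = 60.941 kPa.
Normally consolidated clay, so the full stress increment lies on the virgin compression line:
S_c = C_c·H/(1+e₀)·log₁₀(σ'_f/σ'_0) = 0.19×4.8/(1+0.75)×log₁₀(60.941/50.978)
    = 0.52114 × 0.077527 = 0.0404 m

S_c ≈ 40.4 mm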